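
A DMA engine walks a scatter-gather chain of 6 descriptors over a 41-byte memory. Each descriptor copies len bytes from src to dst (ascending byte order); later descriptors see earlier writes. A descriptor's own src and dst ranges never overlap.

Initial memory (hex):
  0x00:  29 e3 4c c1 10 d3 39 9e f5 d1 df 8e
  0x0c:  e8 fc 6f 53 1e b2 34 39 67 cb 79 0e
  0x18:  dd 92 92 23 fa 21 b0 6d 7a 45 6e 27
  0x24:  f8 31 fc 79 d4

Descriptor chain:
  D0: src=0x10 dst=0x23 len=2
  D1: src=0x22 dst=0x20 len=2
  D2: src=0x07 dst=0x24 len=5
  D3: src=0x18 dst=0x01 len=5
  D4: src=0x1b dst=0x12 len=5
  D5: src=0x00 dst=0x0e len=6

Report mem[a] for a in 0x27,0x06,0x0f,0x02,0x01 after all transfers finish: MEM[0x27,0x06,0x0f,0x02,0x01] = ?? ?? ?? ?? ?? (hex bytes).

#0 dst[0x23+2] := {0x1e,0xb2}
#1 dst[0x20+2] := {0x6e,0x1e}
#2 dst[0x24+5] := {0x9e,0xf5,0xd1,0xdf,0x8e}
#3 dst[0x01+5] := {0xdd,0x92,0x92,0x23,0xfa}
#4 dst[0x12+5] := {0x23,0xfa,0x21,0xb0,0x6d}
#5 dst[0x0e+6] := {0x29,0xdd,0x92,0x92,0x23,0xfa}
query mem[0x27]=0xdf, mem[0x06]=0x39, mem[0x0f]=0xdd, mem[0x02]=0x92, mem[0x01]=0xdd

MEM[0x27,0x06,0x0f,0x02,0x01] = df 39 dd 92 dd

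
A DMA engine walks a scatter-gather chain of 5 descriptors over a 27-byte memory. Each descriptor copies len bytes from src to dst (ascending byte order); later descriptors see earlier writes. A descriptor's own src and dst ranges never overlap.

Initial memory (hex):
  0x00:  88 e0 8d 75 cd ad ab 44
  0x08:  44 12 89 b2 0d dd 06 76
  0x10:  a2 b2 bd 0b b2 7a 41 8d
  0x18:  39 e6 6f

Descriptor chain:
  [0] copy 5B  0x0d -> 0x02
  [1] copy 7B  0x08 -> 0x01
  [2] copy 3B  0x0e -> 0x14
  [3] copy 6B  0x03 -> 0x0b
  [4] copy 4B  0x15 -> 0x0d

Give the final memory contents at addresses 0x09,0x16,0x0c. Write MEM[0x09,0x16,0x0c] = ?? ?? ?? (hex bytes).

MEM[0x09,0x16,0x0c] = 12 a2 b2

[0] 0x0d->0x02 len=5 : dd 06 76 a2 b2
[1] 0x08->0x01 len=7 : 44 12 89 b2 0d dd 06
[2] 0x0e->0x14 len=3 : 06 76 a2
[3] 0x03->0x0b len=6 : 89 b2 0d dd 06 44
[4] 0x15->0x0d len=4 : 76 a2 8d 39
query mem[0x09]=0x12, mem[0x16]=0xa2, mem[0x0c]=0xb2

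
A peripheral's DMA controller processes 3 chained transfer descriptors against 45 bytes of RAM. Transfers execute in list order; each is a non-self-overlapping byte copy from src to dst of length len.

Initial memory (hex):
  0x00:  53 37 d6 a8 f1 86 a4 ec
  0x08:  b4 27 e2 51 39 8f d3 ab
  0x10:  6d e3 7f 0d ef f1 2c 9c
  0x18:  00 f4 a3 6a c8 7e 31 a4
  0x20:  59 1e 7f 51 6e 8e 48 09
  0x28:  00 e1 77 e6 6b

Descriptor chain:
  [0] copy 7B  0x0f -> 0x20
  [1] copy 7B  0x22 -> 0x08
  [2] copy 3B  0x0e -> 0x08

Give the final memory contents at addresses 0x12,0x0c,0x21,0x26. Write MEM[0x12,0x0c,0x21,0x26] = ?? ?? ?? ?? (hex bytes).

MEM[0x12,0x0c,0x21,0x26] = 7f f1 6d f1

  after D0: wrote 7B at 0x20 = ab6de37f0deff1
  after D1: wrote 7B at 0x08 = e37f0deff10900
  after D2: wrote 3B at 0x08 = 00ab6d
query mem[0x12]=0x7f, mem[0x0c]=0xf1, mem[0x21]=0x6d, mem[0x26]=0xf1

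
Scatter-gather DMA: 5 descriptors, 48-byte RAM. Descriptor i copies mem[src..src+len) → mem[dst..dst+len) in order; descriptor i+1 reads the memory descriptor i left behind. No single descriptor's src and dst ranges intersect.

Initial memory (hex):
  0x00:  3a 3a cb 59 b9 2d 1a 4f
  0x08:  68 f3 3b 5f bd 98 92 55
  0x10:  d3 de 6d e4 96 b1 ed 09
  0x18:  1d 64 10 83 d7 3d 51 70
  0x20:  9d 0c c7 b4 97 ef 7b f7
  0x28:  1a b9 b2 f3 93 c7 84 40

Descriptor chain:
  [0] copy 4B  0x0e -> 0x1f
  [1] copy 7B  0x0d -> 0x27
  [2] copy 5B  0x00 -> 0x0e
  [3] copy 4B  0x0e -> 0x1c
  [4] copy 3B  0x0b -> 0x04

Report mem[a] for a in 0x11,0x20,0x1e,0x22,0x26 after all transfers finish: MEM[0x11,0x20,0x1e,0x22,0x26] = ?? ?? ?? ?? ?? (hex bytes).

MEM[0x11,0x20,0x1e,0x22,0x26] = 59 55 cb de 7b

  after D0: wrote 4B at 0x1f = 9255d3de
  after D1: wrote 7B at 0x27 = 989255d3de6de4
  after D2: wrote 5B at 0x0e = 3a3acb59b9
  after D3: wrote 4B at 0x1c = 3a3acb59
  after D4: wrote 3B at 0x04 = 5fbd98
query mem[0x11]=0x59, mem[0x20]=0x55, mem[0x1e]=0xcb, mem[0x22]=0xde, mem[0x26]=0x7b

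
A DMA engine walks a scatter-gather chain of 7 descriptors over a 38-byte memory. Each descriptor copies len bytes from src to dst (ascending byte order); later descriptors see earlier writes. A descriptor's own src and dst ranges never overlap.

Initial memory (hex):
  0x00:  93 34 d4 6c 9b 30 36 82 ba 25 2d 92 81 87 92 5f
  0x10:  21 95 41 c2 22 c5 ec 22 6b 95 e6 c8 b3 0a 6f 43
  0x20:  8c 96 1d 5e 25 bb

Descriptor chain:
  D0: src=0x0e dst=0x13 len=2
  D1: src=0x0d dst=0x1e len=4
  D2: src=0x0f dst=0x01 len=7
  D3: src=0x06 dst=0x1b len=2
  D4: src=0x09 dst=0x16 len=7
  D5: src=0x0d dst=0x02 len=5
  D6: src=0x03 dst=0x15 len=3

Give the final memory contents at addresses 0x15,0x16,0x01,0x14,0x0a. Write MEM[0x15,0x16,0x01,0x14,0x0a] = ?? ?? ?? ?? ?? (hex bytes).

[0] 0x0e->0x13 len=2 : 92 5f
[1] 0x0d->0x1e len=4 : 87 92 5f 21
[2] 0x0f->0x01 len=7 : 5f 21 95 41 92 5f c5
[3] 0x06->0x1b len=2 : 5f c5
[4] 0x09->0x16 len=7 : 25 2d 92 81 87 92 5f
[5] 0x0d->0x02 len=5 : 87 92 5f 21 95
[6] 0x03->0x15 len=3 : 92 5f 21
query mem[0x15]=0x92, mem[0x16]=0x5f, mem[0x01]=0x5f, mem[0x14]=0x5f, mem[0x0a]=0x2d

MEM[0x15,0x16,0x01,0x14,0x0a] = 92 5f 5f 5f 2d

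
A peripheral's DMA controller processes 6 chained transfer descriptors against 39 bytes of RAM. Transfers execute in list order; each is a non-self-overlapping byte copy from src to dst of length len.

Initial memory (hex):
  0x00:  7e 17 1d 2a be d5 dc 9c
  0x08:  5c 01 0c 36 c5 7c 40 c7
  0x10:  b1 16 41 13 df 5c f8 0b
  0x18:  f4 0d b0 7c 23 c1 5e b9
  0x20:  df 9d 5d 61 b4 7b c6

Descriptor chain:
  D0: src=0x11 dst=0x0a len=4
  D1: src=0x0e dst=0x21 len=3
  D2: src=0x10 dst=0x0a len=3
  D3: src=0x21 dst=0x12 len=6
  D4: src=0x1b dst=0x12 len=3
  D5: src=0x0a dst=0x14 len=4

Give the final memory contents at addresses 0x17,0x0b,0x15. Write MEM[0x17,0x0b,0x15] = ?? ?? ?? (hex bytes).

MEM[0x17,0x0b,0x15] = df 16 16

#0 dst[0x0a+4] := {0x16,0x41,0x13,0xdf}
#1 dst[0x21+3] := {0x40,0xc7,0xb1}
#2 dst[0x0a+3] := {0xb1,0x16,0x41}
#3 dst[0x12+6] := {0x40,0xc7,0xb1,0xb4,0x7b,0xc6}
#4 dst[0x12+3] := {0x7c,0x23,0xc1}
#5 dst[0x14+4] := {0xb1,0x16,0x41,0xdf}
query mem[0x17]=0xdf, mem[0x0b]=0x16, mem[0x15]=0x16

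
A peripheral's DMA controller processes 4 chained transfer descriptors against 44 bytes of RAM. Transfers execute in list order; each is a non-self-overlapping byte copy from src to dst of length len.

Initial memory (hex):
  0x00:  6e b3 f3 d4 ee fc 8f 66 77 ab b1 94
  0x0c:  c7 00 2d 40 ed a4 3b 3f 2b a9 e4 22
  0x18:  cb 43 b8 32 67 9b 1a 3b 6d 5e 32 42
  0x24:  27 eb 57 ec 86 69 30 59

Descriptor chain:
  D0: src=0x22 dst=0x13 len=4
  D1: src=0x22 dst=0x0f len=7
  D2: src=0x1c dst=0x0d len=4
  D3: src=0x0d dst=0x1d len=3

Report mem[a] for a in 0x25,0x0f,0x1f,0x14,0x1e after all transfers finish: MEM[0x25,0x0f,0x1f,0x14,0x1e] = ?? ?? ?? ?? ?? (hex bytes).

D0: mem[0x13..0x16] <- [32 42 27 eb]
D1: mem[0x0f..0x15] <- [32 42 27 eb 57 ec 86]
D2: mem[0x0d..0x10] <- [67 9b 1a 3b]
D3: mem[0x1d..0x1f] <- [67 9b 1a]
query mem[0x25]=0xeb, mem[0x0f]=0x1a, mem[0x1f]=0x1a, mem[0x14]=0xec, mem[0x1e]=0x9b

MEM[0x25,0x0f,0x1f,0x14,0x1e] = eb 1a 1a ec 9b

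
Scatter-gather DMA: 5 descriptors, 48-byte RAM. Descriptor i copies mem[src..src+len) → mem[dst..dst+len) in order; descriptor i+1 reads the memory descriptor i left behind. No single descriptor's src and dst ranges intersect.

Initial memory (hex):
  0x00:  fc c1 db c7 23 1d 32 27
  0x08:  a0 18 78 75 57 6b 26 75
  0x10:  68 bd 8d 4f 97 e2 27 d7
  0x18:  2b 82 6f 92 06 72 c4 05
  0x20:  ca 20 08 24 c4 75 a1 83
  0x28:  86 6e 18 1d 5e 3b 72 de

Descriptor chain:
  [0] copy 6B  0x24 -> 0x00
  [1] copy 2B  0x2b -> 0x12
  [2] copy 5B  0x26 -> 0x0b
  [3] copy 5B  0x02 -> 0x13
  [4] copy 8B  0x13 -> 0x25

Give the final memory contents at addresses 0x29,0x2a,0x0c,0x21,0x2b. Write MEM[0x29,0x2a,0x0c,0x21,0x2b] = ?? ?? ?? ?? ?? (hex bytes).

MEM[0x29,0x2a,0x0c,0x21,0x2b] = 32 2b 83 20 82

  after D0: wrote 6B at 0x00 = c475a183866e
  after D1: wrote 2B at 0x12 = 1d5e
  after D2: wrote 5B at 0x0b = a183866e18
  after D3: wrote 5B at 0x13 = a183866e32
  after D4: wrote 8B at 0x25 = a183866e322b826f
query mem[0x29]=0x32, mem[0x2a]=0x2b, mem[0x0c]=0x83, mem[0x21]=0x20, mem[0x2b]=0x82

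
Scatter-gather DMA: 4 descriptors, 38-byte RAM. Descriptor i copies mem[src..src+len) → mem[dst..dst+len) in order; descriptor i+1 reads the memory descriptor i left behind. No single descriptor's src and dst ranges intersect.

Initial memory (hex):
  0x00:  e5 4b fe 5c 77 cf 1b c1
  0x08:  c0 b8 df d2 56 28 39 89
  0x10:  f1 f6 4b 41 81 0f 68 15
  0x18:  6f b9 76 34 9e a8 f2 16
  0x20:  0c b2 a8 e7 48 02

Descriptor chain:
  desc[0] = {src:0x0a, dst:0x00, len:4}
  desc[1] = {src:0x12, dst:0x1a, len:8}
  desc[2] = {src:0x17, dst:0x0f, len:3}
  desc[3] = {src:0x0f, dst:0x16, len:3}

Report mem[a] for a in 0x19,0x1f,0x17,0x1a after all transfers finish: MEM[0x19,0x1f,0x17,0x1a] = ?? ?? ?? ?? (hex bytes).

D0: mem[0x00..0x03] <- [df d2 56 28]
D1: mem[0x1a..0x21] <- [4b 41 81 0f 68 15 6f b9]
D2: mem[0x0f..0x11] <- [15 6f b9]
D3: mem[0x16..0x18] <- [15 6f b9]
query mem[0x19]=0xb9, mem[0x1f]=0x15, mem[0x17]=0x6f, mem[0x1a]=0x4b

MEM[0x19,0x1f,0x17,0x1a] = b9 15 6f 4b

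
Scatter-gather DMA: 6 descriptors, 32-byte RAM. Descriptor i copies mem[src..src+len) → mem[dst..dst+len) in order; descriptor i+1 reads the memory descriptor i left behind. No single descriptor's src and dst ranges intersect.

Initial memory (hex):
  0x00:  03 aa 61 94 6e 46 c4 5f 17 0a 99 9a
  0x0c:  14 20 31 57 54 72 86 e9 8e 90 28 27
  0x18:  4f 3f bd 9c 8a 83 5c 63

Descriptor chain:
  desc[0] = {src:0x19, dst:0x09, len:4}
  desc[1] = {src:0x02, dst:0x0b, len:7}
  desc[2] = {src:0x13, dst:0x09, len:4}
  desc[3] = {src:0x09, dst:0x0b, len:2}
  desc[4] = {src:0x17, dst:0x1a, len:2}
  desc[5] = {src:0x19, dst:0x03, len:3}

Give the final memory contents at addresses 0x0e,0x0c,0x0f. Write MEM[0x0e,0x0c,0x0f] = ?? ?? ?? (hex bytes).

D0: mem[0x09..0x0c] <- [3f bd 9c 8a]
D1: mem[0x0b..0x11] <- [61 94 6e 46 c4 5f 17]
D2: mem[0x09..0x0c] <- [e9 8e 90 28]
D3: mem[0x0b..0x0c] <- [e9 8e]
D4: mem[0x1a..0x1b] <- [27 4f]
D5: mem[0x03..0x05] <- [3f 27 4f]
query mem[0x0e]=0x46, mem[0x0c]=0x8e, mem[0x0f]=0xc4

MEM[0x0e,0x0c,0x0f] = 46 8e c4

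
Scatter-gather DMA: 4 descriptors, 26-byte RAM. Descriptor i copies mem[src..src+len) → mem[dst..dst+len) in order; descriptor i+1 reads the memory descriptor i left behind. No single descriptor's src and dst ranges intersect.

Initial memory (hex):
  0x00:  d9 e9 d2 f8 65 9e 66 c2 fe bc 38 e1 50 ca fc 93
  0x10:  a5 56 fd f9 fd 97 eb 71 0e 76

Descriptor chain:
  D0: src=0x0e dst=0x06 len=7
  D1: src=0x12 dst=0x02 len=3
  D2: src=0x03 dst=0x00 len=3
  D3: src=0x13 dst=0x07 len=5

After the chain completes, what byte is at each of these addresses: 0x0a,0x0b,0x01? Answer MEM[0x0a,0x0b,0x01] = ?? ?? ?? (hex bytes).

[0] 0x0e->0x06 len=7 : fc 93 a5 56 fd f9 fd
[1] 0x12->0x02 len=3 : fd f9 fd
[2] 0x03->0x00 len=3 : f9 fd 9e
[3] 0x13->0x07 len=5 : f9 fd 97 eb 71
query mem[0x0a]=0xeb, mem[0x0b]=0x71, mem[0x01]=0xfd

MEM[0x0a,0x0b,0x01] = eb 71 fd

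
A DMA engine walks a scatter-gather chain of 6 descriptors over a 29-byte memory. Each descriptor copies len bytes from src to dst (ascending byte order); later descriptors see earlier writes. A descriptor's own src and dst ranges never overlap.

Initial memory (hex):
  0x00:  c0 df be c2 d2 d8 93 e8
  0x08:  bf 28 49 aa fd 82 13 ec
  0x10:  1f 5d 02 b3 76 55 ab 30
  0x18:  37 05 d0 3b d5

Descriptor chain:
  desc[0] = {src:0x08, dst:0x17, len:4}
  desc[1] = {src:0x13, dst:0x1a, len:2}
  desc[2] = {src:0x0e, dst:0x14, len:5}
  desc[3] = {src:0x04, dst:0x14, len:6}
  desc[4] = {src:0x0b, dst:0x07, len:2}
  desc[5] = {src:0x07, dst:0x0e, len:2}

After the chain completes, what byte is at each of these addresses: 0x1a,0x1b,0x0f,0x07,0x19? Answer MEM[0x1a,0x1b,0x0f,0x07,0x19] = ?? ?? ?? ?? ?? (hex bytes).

  after D0: wrote 4B at 0x17 = bf2849aa
  after D1: wrote 2B at 0x1a = b376
  after D2: wrote 5B at 0x14 = 13ec1f5d02
  after D3: wrote 6B at 0x14 = d2d893e8bf28
  after D4: wrote 2B at 0x07 = aafd
  after D5: wrote 2B at 0x0e = aafd
query mem[0x1a]=0xb3, mem[0x1b]=0x76, mem[0x0f]=0xfd, mem[0x07]=0xaa, mem[0x19]=0x28

MEM[0x1a,0x1b,0x0f,0x07,0x19] = b3 76 fd aa 28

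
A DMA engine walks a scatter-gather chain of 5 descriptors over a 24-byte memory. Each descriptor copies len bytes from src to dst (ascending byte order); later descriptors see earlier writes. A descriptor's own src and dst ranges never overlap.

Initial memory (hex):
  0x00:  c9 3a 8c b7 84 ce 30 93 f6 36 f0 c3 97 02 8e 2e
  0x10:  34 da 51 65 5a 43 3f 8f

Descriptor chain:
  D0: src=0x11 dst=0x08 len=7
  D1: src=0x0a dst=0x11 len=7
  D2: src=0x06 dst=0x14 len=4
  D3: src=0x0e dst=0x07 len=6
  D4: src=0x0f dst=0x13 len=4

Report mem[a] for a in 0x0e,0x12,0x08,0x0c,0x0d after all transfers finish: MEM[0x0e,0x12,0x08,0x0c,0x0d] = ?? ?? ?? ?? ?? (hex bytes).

  after D0: wrote 7B at 0x08 = da51655a433f8f
  after D1: wrote 7B at 0x11 = 655a433f8f2e34
  after D2: wrote 4B at 0x14 = 3093da51
  after D3: wrote 6B at 0x07 = 8f2e34655a43
  after D4: wrote 4B at 0x13 = 2e34655a
query mem[0x0e]=0x8f, mem[0x12]=0x5a, mem[0x08]=0x2e, mem[0x0c]=0x43, mem[0x0d]=0x3f

MEM[0x0e,0x12,0x08,0x0c,0x0d] = 8f 5a 2e 43 3f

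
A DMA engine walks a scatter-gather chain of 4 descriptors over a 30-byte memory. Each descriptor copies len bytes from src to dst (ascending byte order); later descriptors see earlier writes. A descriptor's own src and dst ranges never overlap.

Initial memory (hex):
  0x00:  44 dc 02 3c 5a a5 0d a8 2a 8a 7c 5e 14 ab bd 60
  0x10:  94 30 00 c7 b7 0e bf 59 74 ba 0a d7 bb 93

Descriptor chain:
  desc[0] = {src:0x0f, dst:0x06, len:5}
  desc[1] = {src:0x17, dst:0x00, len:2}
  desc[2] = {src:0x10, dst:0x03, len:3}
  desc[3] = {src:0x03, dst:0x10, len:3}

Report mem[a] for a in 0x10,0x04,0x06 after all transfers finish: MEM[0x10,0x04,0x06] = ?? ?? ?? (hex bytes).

MEM[0x10,0x04,0x06] = 94 30 60

[0] 0x0f->0x06 len=5 : 60 94 30 00 c7
[1] 0x17->0x00 len=2 : 59 74
[2] 0x10->0x03 len=3 : 94 30 00
[3] 0x03->0x10 len=3 : 94 30 00
query mem[0x10]=0x94, mem[0x04]=0x30, mem[0x06]=0x60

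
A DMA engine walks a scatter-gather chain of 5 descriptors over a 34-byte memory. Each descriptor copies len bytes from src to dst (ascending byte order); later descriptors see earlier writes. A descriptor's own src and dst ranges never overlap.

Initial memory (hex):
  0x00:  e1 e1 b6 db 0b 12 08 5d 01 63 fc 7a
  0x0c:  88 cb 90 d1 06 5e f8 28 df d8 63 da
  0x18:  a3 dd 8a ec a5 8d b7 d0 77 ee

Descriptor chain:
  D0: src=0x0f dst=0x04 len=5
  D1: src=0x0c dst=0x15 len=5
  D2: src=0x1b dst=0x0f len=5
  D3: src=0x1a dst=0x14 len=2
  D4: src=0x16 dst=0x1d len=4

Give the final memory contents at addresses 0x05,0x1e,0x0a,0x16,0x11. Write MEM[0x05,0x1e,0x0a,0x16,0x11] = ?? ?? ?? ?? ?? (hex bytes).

D0: mem[0x04..0x08] <- [d1 06 5e f8 28]
D1: mem[0x15..0x19] <- [88 cb 90 d1 06]
D2: mem[0x0f..0x13] <- [ec a5 8d b7 d0]
D3: mem[0x14..0x15] <- [8a ec]
D4: mem[0x1d..0x20] <- [cb 90 d1 06]
query mem[0x05]=0x06, mem[0x1e]=0x90, mem[0x0a]=0xfc, mem[0x16]=0xcb, mem[0x11]=0x8d

MEM[0x05,0x1e,0x0a,0x16,0x11] = 06 90 fc cb 8d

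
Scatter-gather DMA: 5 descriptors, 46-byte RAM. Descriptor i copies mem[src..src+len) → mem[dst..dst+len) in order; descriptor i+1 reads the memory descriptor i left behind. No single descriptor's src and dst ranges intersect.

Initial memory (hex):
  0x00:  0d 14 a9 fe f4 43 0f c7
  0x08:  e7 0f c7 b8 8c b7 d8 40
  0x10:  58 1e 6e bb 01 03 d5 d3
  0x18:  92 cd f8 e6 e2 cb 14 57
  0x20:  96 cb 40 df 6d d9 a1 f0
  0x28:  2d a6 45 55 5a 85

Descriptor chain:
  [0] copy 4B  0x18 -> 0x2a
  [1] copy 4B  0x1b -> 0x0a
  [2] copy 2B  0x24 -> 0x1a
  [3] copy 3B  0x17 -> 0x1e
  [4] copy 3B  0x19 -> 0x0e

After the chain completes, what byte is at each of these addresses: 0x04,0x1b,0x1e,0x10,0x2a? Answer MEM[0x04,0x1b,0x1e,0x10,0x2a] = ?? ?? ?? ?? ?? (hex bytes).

#0 dst[0x2a+4] := {0x92,0xcd,0xf8,0xe6}
#1 dst[0x0a+4] := {0xe6,0xe2,0xcb,0x14}
#2 dst[0x1a+2] := {0x6d,0xd9}
#3 dst[0x1e+3] := {0xd3,0x92,0xcd}
#4 dst[0x0e+3] := {0xcd,0x6d,0xd9}
query mem[0x04]=0xf4, mem[0x1b]=0xd9, mem[0x1e]=0xd3, mem[0x10]=0xd9, mem[0x2a]=0x92

MEM[0x04,0x1b,0x1e,0x10,0x2a] = f4 d9 d3 d9 92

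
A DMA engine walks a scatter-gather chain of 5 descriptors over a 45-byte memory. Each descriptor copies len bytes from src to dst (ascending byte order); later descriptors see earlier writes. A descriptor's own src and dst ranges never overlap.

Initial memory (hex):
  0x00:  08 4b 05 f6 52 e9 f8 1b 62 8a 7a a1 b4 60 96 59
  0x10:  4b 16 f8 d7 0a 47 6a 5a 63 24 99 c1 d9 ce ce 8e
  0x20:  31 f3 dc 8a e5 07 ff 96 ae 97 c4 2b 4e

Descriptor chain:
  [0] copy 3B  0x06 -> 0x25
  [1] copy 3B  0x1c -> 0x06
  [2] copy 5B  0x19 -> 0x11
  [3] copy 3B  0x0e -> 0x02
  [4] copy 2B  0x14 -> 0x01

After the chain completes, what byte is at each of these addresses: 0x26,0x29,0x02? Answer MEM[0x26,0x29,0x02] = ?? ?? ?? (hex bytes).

D0: mem[0x25..0x27] <- [f8 1b 62]
D1: mem[0x06..0x08] <- [d9 ce ce]
D2: mem[0x11..0x15] <- [24 99 c1 d9 ce]
D3: mem[0x02..0x04] <- [96 59 4b]
D4: mem[0x01..0x02] <- [d9 ce]
query mem[0x26]=0x1b, mem[0x29]=0x97, mem[0x02]=0xce

MEM[0x26,0x29,0x02] = 1b 97 ce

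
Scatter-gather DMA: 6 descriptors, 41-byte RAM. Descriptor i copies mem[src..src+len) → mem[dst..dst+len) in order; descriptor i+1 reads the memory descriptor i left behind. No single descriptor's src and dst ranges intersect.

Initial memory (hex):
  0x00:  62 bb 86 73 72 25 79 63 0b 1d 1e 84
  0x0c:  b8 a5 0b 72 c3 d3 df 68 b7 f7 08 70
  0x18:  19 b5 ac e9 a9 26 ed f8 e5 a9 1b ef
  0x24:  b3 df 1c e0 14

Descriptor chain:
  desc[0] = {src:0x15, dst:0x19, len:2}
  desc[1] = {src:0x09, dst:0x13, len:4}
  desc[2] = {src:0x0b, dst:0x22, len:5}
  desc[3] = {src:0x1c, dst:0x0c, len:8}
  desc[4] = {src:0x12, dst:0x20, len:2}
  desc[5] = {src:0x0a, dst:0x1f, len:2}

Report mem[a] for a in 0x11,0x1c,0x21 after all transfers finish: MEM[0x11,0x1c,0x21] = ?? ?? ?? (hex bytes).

MEM[0x11,0x1c,0x21] = a9 a9 b8

#0 dst[0x19+2] := {0xf7,0x08}
#1 dst[0x13+4] := {0x1d,0x1e,0x84,0xb8}
#2 dst[0x22+5] := {0x84,0xb8,0xa5,0x0b,0x72}
#3 dst[0x0c+8] := {0xa9,0x26,0xed,0xf8,0xe5,0xa9,0x84,0xb8}
#4 dst[0x20+2] := {0x84,0xb8}
#5 dst[0x1f+2] := {0x1e,0x84}
query mem[0x11]=0xa9, mem[0x1c]=0xa9, mem[0x21]=0xb8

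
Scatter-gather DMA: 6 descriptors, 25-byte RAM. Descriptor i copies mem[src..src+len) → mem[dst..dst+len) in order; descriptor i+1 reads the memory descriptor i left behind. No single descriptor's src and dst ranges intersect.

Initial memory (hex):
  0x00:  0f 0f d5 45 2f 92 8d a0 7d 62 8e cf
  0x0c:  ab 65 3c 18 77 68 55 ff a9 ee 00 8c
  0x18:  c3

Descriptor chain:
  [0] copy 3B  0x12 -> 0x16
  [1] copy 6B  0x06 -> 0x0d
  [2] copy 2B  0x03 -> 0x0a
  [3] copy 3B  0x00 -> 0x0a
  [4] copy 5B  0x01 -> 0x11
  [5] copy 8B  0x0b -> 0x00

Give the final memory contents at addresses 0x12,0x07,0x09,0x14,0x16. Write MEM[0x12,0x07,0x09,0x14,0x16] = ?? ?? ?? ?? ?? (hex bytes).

D0: mem[0x16..0x18] <- [55 ff a9]
D1: mem[0x0d..0x12] <- [8d a0 7d 62 8e cf]
D2: mem[0x0a..0x0b] <- [45 2f]
D3: mem[0x0a..0x0c] <- [0f 0f d5]
D4: mem[0x11..0x15] <- [0f d5 45 2f 92]
D5: mem[0x00..0x07] <- [0f d5 8d a0 7d 62 0f d5]
query mem[0x12]=0xd5, mem[0x07]=0xd5, mem[0x09]=0x62, mem[0x14]=0x2f, mem[0x16]=0x55

MEM[0x12,0x07,0x09,0x14,0x16] = d5 d5 62 2f 55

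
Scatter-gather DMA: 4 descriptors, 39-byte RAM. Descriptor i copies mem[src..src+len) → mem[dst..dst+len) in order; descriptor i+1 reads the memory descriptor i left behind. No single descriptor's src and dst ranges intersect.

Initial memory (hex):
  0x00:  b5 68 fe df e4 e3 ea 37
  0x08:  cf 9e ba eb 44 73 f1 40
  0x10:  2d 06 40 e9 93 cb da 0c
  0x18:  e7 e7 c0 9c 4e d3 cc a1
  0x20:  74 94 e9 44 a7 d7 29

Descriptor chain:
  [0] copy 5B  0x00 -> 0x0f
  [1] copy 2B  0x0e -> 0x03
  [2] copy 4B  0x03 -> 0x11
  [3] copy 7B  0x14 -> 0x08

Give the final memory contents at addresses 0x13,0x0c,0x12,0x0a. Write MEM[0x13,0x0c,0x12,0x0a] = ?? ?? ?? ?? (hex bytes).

#0 dst[0x0f+5] := {0xb5,0x68,0xfe,0xdf,0xe4}
#1 dst[0x03+2] := {0xf1,0xb5}
#2 dst[0x11+4] := {0xf1,0xb5,0xe3,0xea}
#3 dst[0x08+7] := {0xea,0xcb,0xda,0x0c,0xe7,0xe7,0xc0}
query mem[0x13]=0xe3, mem[0x0c]=0xe7, mem[0x12]=0xb5, mem[0x0a]=0xda

MEM[0x13,0x0c,0x12,0x0a] = e3 e7 b5 da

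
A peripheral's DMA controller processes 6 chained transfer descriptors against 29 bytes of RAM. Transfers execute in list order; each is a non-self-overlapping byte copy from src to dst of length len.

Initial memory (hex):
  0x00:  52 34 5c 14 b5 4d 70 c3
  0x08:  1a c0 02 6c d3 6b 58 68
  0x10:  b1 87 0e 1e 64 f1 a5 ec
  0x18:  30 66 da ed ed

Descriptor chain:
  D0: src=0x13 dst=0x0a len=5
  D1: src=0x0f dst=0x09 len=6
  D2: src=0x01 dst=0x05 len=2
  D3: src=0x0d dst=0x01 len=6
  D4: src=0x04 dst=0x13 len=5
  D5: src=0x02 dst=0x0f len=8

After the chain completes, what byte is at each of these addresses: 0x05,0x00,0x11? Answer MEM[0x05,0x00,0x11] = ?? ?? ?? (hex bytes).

  after D0: wrote 5B at 0x0a = 1e64f1a5ec
  after D1: wrote 6B at 0x09 = 68b1870e1e64
  after D2: wrote 2B at 0x05 = 345c
  after D3: wrote 6B at 0x01 = 1e6468b1870e
  after D4: wrote 5B at 0x13 = b1870ec31a
  after D5: wrote 8B at 0x0f = 6468b1870ec31a68
query mem[0x05]=0x87, mem[0x00]=0x52, mem[0x11]=0xb1

MEM[0x05,0x00,0x11] = 87 52 b1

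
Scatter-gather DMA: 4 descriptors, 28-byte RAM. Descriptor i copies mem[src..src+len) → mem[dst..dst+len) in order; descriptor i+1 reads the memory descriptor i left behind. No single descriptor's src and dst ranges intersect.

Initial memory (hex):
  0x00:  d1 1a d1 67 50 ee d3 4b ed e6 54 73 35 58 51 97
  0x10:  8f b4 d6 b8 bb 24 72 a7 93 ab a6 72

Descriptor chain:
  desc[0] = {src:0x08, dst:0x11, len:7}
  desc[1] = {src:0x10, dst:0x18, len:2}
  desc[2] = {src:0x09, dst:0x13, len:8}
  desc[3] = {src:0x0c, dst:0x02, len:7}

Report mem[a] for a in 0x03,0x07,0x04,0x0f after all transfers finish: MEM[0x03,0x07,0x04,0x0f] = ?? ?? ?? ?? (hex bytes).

[0] 0x08->0x11 len=7 : ed e6 54 73 35 58 51
[1] 0x10->0x18 len=2 : 8f ed
[2] 0x09->0x13 len=8 : e6 54 73 35 58 51 97 8f
[3] 0x0c->0x02 len=7 : 35 58 51 97 8f ed e6
query mem[0x03]=0x58, mem[0x07]=0xed, mem[0x04]=0x51, mem[0x0f]=0x97

MEM[0x03,0x07,0x04,0x0f] = 58 ed 51 97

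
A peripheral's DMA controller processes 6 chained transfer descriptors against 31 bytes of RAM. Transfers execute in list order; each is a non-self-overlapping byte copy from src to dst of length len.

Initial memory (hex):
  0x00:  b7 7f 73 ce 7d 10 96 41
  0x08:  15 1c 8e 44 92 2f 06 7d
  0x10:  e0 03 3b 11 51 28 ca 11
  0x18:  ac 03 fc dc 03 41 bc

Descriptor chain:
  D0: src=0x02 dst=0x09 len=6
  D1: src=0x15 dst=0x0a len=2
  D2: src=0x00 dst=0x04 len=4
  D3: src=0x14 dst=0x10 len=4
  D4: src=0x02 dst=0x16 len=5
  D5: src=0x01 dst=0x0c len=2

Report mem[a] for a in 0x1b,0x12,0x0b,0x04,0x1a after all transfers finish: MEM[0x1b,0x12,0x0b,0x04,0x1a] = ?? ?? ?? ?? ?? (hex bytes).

MEM[0x1b,0x12,0x0b,0x04,0x1a] = dc ca ca b7 73

D0: mem[0x09..0x0e] <- [73 ce 7d 10 96 41]
D1: mem[0x0a..0x0b] <- [28 ca]
D2: mem[0x04..0x07] <- [b7 7f 73 ce]
D3: mem[0x10..0x13] <- [51 28 ca 11]
D4: mem[0x16..0x1a] <- [73 ce b7 7f 73]
D5: mem[0x0c..0x0d] <- [7f 73]
query mem[0x1b]=0xdc, mem[0x12]=0xca, mem[0x0b]=0xca, mem[0x04]=0xb7, mem[0x1a]=0x73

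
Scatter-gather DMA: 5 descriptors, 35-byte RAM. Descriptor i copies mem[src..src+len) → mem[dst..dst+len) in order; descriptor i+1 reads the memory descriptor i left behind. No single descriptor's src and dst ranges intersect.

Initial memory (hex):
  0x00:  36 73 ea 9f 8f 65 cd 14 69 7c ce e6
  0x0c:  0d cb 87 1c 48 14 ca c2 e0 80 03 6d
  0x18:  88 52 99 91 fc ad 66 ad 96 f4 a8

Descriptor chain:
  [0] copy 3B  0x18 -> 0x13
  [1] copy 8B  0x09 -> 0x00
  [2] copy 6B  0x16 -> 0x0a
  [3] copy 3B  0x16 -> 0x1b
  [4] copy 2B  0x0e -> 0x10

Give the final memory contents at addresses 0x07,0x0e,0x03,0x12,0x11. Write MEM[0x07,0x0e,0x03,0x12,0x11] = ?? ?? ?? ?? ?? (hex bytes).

#0 dst[0x13+3] := {0x88,0x52,0x99}
#1 dst[0x00+8] := {0x7c,0xce,0xe6,0x0d,0xcb,0x87,0x1c,0x48}
#2 dst[0x0a+6] := {0x03,0x6d,0x88,0x52,0x99,0x91}
#3 dst[0x1b+3] := {0x03,0x6d,0x88}
#4 dst[0x10+2] := {0x99,0x91}
query mem[0x07]=0x48, mem[0x0e]=0x99, mem[0x03]=0x0d, mem[0x12]=0xca, mem[0x11]=0x91

MEM[0x07,0x0e,0x03,0x12,0x11] = 48 99 0d ca 91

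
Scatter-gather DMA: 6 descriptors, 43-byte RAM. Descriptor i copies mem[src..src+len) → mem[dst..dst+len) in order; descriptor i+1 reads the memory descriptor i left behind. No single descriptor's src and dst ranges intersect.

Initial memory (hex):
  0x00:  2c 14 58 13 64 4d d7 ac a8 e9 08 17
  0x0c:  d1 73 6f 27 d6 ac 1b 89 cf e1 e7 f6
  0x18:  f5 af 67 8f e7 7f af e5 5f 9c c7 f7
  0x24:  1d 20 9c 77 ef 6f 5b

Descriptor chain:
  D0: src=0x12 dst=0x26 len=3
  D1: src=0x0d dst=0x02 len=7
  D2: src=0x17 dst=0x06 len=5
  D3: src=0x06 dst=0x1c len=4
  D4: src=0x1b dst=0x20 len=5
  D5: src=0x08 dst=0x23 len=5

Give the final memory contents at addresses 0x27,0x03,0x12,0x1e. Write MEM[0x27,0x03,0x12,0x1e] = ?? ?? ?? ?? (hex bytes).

[0] 0x12->0x26 len=3 : 1b 89 cf
[1] 0x0d->0x02 len=7 : 73 6f 27 d6 ac 1b 89
[2] 0x17->0x06 len=5 : f6 f5 af 67 8f
[3] 0x06->0x1c len=4 : f6 f5 af 67
[4] 0x1b->0x20 len=5 : 8f f6 f5 af 67
[5] 0x08->0x23 len=5 : af 67 8f 17 d1
query mem[0x27]=0xd1, mem[0x03]=0x6f, mem[0x12]=0x1b, mem[0x1e]=0xaf

MEM[0x27,0x03,0x12,0x1e] = d1 6f 1b af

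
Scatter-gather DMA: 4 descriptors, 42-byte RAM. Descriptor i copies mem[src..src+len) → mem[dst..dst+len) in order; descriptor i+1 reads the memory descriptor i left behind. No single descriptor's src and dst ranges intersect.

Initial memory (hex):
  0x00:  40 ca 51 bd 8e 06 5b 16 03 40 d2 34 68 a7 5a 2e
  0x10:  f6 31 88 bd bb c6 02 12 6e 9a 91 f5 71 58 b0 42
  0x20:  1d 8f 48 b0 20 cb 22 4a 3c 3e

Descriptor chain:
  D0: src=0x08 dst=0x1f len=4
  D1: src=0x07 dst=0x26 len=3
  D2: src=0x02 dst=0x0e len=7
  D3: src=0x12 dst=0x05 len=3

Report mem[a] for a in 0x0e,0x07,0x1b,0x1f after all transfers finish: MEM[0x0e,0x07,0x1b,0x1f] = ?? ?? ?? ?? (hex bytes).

MEM[0x0e,0x07,0x1b,0x1f] = 51 03 f5 03

D0: mem[0x1f..0x22] <- [03 40 d2 34]
D1: mem[0x26..0x28] <- [16 03 40]
D2: mem[0x0e..0x14] <- [51 bd 8e 06 5b 16 03]
D3: mem[0x05..0x07] <- [5b 16 03]
query mem[0x0e]=0x51, mem[0x07]=0x03, mem[0x1b]=0xf5, mem[0x1f]=0x03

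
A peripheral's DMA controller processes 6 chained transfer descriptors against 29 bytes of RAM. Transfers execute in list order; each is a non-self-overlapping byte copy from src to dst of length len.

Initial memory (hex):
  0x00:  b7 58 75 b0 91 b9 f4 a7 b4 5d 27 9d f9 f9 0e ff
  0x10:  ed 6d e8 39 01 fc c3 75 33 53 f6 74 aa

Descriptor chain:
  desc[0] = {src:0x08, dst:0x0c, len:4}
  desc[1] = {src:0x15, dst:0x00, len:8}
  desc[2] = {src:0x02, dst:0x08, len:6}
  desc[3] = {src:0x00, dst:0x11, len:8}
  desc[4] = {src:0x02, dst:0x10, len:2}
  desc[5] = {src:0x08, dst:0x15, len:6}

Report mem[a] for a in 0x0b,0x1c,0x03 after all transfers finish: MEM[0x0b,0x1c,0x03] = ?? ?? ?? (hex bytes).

  after D0: wrote 4B at 0x0c = b45d279d
  after D1: wrote 8B at 0x00 = fcc3753353f674aa
  after D2: wrote 6B at 0x08 = 753353f674aa
  after D3: wrote 8B at 0x11 = fcc3753353f674aa
  after D4: wrote 2B at 0x10 = 7533
  after D5: wrote 6B at 0x15 = 753353f674aa
query mem[0x0b]=0xf6, mem[0x1c]=0xaa, mem[0x03]=0x33

MEM[0x0b,0x1c,0x03] = f6 aa 33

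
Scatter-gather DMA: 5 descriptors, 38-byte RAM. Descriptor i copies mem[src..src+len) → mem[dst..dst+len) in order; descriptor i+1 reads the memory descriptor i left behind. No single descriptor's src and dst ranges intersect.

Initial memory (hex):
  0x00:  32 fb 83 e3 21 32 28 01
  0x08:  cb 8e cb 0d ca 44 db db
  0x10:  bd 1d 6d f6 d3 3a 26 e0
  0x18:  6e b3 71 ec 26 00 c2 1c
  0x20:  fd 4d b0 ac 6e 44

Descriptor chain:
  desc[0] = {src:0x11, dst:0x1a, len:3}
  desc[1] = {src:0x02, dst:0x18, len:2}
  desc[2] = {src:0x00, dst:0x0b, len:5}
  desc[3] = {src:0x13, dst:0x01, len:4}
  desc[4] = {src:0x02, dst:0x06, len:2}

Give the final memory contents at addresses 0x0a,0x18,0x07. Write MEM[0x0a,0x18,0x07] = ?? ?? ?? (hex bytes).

MEM[0x0a,0x18,0x07] = cb 83 3a

[0] 0x11->0x1a len=3 : 1d 6d f6
[1] 0x02->0x18 len=2 : 83 e3
[2] 0x00->0x0b len=5 : 32 fb 83 e3 21
[3] 0x13->0x01 len=4 : f6 d3 3a 26
[4] 0x02->0x06 len=2 : d3 3a
query mem[0x0a]=0xcb, mem[0x18]=0x83, mem[0x07]=0x3a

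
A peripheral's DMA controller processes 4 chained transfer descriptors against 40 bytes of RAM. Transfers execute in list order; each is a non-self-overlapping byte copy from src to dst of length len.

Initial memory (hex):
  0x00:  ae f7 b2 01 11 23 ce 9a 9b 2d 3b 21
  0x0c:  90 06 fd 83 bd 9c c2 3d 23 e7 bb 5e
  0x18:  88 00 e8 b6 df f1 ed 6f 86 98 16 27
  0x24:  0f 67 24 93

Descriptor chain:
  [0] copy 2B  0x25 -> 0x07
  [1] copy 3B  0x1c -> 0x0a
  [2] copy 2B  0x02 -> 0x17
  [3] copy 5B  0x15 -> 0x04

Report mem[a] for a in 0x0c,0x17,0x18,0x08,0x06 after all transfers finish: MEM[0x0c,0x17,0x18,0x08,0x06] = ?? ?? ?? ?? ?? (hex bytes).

[0] 0x25->0x07 len=2 : 67 24
[1] 0x1c->0x0a len=3 : df f1 ed
[2] 0x02->0x17 len=2 : b2 01
[3] 0x15->0x04 len=5 : e7 bb b2 01 00
query mem[0x0c]=0xed, mem[0x17]=0xb2, mem[0x18]=0x01, mem[0x08]=0x00, mem[0x06]=0xb2

MEM[0x0c,0x17,0x18,0x08,0x06] = ed b2 01 00 b2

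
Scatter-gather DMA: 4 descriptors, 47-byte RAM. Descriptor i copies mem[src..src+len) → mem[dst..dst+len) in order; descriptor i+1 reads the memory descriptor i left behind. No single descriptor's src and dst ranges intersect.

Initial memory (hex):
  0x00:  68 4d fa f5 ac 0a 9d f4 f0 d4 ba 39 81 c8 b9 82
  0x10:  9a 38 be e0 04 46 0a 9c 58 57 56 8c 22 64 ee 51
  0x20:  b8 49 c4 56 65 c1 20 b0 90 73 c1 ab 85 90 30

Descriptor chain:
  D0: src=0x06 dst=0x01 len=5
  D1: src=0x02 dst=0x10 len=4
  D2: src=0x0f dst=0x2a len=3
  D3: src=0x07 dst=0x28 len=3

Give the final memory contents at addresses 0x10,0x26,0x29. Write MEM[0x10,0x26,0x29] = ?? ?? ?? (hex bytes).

MEM[0x10,0x26,0x29] = f4 20 f0

D0: mem[0x01..0x05] <- [9d f4 f0 d4 ba]
D1: mem[0x10..0x13] <- [f4 f0 d4 ba]
D2: mem[0x2a..0x2c] <- [82 f4 f0]
D3: mem[0x28..0x2a] <- [f4 f0 d4]
query mem[0x10]=0xf4, mem[0x26]=0x20, mem[0x29]=0xf0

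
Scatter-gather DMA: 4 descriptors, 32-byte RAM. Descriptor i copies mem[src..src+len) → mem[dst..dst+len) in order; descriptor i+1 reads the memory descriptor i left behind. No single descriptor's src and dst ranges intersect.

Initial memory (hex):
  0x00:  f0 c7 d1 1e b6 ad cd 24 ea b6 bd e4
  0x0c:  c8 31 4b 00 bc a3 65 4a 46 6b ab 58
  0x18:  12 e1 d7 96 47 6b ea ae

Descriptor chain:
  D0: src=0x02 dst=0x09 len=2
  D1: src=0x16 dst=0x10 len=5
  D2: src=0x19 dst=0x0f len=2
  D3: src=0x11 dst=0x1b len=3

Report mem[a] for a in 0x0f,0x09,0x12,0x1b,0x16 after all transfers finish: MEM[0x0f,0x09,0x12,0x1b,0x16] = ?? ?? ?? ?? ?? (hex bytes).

MEM[0x0f,0x09,0x12,0x1b,0x16] = e1 d1 12 58 ab

[0] 0x02->0x09 len=2 : d1 1e
[1] 0x16->0x10 len=5 : ab 58 12 e1 d7
[2] 0x19->0x0f len=2 : e1 d7
[3] 0x11->0x1b len=3 : 58 12 e1
query mem[0x0f]=0xe1, mem[0x09]=0xd1, mem[0x12]=0x12, mem[0x1b]=0x58, mem[0x16]=0xab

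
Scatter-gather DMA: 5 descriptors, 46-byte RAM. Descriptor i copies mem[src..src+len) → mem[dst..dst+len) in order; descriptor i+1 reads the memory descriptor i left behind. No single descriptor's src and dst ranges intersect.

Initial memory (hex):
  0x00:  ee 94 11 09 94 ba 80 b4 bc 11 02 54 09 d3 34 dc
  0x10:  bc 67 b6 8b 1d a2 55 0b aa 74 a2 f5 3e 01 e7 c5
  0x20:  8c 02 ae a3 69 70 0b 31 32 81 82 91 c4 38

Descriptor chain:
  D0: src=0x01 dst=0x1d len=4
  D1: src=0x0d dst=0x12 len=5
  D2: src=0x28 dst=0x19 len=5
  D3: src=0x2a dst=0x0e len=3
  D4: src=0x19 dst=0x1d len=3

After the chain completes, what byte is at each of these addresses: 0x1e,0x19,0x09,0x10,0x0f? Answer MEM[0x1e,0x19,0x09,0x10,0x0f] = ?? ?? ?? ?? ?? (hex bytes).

#0 dst[0x1d+4] := {0x94,0x11,0x09,0x94}
#1 dst[0x12+5] := {0xd3,0x34,0xdc,0xbc,0x67}
#2 dst[0x19+5] := {0x32,0x81,0x82,0x91,0xc4}
#3 dst[0x0e+3] := {0x82,0x91,0xc4}
#4 dst[0x1d+3] := {0x32,0x81,0x82}
query mem[0x1e]=0x81, mem[0x19]=0x32, mem[0x09]=0x11, mem[0x10]=0xc4, mem[0x0f]=0x91

MEM[0x1e,0x19,0x09,0x10,0x0f] = 81 32 11 c4 91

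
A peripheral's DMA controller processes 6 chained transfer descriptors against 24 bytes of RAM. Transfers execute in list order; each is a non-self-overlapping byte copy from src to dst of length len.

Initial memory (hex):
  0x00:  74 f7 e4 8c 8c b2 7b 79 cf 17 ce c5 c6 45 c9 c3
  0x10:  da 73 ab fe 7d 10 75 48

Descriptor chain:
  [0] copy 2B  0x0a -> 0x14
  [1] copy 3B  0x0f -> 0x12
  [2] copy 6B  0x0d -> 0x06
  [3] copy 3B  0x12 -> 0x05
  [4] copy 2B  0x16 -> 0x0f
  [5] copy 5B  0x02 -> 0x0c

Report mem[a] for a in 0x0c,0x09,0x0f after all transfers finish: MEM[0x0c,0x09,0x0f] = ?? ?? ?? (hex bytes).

MEM[0x0c,0x09,0x0f] = e4 da c3

  after D0: wrote 2B at 0x14 = cec5
  after D1: wrote 3B at 0x12 = c3da73
  after D2: wrote 6B at 0x06 = 45c9c3da73c3
  after D3: wrote 3B at 0x05 = c3da73
  after D4: wrote 2B at 0x0f = 7548
  after D5: wrote 5B at 0x0c = e48c8cc3da
query mem[0x0c]=0xe4, mem[0x09]=0xda, mem[0x0f]=0xc3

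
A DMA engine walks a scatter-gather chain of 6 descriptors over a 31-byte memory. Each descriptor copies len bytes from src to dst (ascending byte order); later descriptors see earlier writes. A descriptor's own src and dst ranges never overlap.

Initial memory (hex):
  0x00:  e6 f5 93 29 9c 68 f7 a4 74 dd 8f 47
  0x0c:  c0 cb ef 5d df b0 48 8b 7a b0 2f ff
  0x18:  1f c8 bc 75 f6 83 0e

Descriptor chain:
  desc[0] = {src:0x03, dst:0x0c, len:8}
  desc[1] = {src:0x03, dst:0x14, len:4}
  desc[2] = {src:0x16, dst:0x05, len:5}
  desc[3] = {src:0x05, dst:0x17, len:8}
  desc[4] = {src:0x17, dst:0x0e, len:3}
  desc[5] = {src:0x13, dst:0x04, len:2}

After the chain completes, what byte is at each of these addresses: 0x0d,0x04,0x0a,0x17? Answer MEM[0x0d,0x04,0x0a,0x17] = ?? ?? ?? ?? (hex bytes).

MEM[0x0d,0x04,0x0a,0x17] = 9c 8f 8f 68

#0 dst[0x0c+8] := {0x29,0x9c,0x68,0xf7,0xa4,0x74,0xdd,0x8f}
#1 dst[0x14+4] := {0x29,0x9c,0x68,0xf7}
#2 dst[0x05+5] := {0x68,0xf7,0x1f,0xc8,0xbc}
#3 dst[0x17+8] := {0x68,0xf7,0x1f,0xc8,0xbc,0x8f,0x47,0x29}
#4 dst[0x0e+3] := {0x68,0xf7,0x1f}
#5 dst[0x04+2] := {0x8f,0x29}
query mem[0x0d]=0x9c, mem[0x04]=0x8f, mem[0x0a]=0x8f, mem[0x17]=0x68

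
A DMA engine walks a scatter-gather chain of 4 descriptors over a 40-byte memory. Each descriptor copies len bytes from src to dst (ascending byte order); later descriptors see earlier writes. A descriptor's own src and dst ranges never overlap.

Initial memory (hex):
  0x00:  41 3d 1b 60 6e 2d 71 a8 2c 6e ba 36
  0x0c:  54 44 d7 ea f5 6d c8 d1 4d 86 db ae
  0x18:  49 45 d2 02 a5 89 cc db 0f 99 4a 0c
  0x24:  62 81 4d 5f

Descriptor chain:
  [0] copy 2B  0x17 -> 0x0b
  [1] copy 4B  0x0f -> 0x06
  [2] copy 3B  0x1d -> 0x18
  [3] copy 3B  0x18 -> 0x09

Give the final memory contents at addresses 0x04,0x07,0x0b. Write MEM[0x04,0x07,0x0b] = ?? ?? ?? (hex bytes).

  after D0: wrote 2B at 0x0b = ae49
  after D1: wrote 4B at 0x06 = eaf56dc8
  after D2: wrote 3B at 0x18 = 89ccdb
  after D3: wrote 3B at 0x09 = 89ccdb
query mem[0x04]=0x6e, mem[0x07]=0xf5, mem[0x0b]=0xdb

MEM[0x04,0x07,0x0b] = 6e f5 db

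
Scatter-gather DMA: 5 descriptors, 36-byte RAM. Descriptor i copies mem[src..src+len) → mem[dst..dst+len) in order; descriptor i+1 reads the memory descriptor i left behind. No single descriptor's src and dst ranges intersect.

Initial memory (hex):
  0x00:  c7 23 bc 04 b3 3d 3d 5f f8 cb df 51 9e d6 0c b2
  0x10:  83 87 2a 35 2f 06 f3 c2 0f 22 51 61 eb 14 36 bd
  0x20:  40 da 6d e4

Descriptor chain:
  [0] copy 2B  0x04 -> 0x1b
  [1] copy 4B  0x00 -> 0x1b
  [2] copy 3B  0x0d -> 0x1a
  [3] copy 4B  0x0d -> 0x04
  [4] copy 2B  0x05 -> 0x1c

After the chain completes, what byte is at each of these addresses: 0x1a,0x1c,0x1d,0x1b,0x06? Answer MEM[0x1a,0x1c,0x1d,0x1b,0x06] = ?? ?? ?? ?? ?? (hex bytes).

MEM[0x1a,0x1c,0x1d,0x1b,0x06] = d6 0c b2 0c b2

#0 dst[0x1b+2] := {0xb3,0x3d}
#1 dst[0x1b+4] := {0xc7,0x23,0xbc,0x04}
#2 dst[0x1a+3] := {0xd6,0x0c,0xb2}
#3 dst[0x04+4] := {0xd6,0x0c,0xb2,0x83}
#4 dst[0x1c+2] := {0x0c,0xb2}
query mem[0x1a]=0xd6, mem[0x1c]=0x0c, mem[0x1d]=0xb2, mem[0x1b]=0x0c, mem[0x06]=0xb2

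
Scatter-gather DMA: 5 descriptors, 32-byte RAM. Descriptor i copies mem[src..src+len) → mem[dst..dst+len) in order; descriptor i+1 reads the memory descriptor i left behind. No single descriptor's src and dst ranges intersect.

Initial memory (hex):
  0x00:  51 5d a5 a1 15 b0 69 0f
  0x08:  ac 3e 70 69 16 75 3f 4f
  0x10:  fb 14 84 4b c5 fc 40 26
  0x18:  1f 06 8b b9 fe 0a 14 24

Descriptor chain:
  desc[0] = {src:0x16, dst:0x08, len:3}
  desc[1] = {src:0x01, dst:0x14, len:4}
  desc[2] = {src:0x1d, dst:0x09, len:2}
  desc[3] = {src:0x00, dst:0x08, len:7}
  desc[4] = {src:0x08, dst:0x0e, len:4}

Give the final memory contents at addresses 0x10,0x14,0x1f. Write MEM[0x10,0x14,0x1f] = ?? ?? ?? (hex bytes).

MEM[0x10,0x14,0x1f] = a5 5d 24

#0 dst[0x08+3] := {0x40,0x26,0x1f}
#1 dst[0x14+4] := {0x5d,0xa5,0xa1,0x15}
#2 dst[0x09+2] := {0x0a,0x14}
#3 dst[0x08+7] := {0x51,0x5d,0xa5,0xa1,0x15,0xb0,0x69}
#4 dst[0x0e+4] := {0x51,0x5d,0xa5,0xa1}
query mem[0x10]=0xa5, mem[0x14]=0x5d, mem[0x1f]=0x24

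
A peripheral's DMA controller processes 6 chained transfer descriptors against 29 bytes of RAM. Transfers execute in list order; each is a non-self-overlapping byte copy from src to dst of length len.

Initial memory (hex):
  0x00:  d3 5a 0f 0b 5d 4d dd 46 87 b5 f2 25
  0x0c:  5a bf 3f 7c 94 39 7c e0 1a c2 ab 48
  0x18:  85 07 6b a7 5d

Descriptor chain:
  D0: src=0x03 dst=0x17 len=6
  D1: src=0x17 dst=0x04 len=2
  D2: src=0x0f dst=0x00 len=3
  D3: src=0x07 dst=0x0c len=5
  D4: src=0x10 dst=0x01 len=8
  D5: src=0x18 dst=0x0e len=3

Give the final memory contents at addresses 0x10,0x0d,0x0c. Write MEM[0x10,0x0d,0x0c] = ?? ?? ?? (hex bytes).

MEM[0x10,0x0d,0x0c] = dd 87 46

[0] 0x03->0x17 len=6 : 0b 5d 4d dd 46 87
[1] 0x17->0x04 len=2 : 0b 5d
[2] 0x0f->0x00 len=3 : 7c 94 39
[3] 0x07->0x0c len=5 : 46 87 b5 f2 25
[4] 0x10->0x01 len=8 : 25 39 7c e0 1a c2 ab 0b
[5] 0x18->0x0e len=3 : 5d 4d dd
query mem[0x10]=0xdd, mem[0x0d]=0x87, mem[0x0c]=0x46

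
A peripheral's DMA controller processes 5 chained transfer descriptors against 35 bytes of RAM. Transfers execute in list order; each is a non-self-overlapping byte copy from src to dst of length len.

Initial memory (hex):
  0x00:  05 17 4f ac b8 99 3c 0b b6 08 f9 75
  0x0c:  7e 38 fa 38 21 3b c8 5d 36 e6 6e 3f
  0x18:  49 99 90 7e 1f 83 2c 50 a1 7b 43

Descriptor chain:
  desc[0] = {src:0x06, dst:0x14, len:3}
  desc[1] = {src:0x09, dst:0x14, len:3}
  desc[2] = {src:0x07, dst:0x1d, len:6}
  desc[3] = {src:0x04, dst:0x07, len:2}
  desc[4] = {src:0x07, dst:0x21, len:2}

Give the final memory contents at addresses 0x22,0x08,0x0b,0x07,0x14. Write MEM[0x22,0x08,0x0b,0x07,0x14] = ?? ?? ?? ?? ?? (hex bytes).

[0] 0x06->0x14 len=3 : 3c 0b b6
[1] 0x09->0x14 len=3 : 08 f9 75
[2] 0x07->0x1d len=6 : 0b b6 08 f9 75 7e
[3] 0x04->0x07 len=2 : b8 99
[4] 0x07->0x21 len=2 : b8 99
query mem[0x22]=0x99, mem[0x08]=0x99, mem[0x0b]=0x75, mem[0x07]=0xb8, mem[0x14]=0x08

MEM[0x22,0x08,0x0b,0x07,0x14] = 99 99 75 b8 08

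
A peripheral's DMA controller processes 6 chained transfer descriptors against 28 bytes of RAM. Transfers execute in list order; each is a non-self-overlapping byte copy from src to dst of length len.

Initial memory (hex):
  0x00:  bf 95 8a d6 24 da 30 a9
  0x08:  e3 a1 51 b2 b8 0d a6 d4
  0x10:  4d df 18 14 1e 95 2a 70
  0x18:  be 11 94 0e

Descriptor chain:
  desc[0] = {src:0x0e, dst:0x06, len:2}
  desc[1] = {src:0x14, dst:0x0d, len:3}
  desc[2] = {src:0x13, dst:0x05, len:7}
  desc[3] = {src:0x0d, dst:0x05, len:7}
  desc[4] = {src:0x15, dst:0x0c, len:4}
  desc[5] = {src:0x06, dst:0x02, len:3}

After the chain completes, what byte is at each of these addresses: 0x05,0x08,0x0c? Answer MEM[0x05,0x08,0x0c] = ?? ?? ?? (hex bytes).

D0: mem[0x06..0x07] <- [a6 d4]
D1: mem[0x0d..0x0f] <- [1e 95 2a]
D2: mem[0x05..0x0b] <- [14 1e 95 2a 70 be 11]
D3: mem[0x05..0x0b] <- [1e 95 2a 4d df 18 14]
D4: mem[0x0c..0x0f] <- [95 2a 70 be]
D5: mem[0x02..0x04] <- [95 2a 4d]
query mem[0x05]=0x1e, mem[0x08]=0x4d, mem[0x0c]=0x95

MEM[0x05,0x08,0x0c] = 1e 4d 95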